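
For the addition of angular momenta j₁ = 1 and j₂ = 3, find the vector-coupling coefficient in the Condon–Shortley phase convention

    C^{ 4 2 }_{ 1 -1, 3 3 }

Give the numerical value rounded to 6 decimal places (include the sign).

+√(1/28) = +0.188982

√[9·0!2!6!/9! · 0!2!6!0!6!2!] = √(518400/7)
  +(−1)^0/∏(0,0,2,6,0,0)! = 1/1440  (running 1/1440)
⟨..|..⟩ = √(518400/7)·(1/1440) = +0.188982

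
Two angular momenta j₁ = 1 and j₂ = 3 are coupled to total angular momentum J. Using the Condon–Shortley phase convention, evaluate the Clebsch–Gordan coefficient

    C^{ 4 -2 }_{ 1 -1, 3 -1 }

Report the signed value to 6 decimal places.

+0.731925

triangle: 0!×2!×6!/9! = 1440/362880
(j±m)!: 0!×2!×2!×4!×2!×6! = 138240
prefactor² = (2J+1)×Δ×N² = 34560/7
  k=0: +1/(0!×0!×2!×2!×0!×4!) = 1/96
Σ = 1/96  ⇒  CG² = 34560/7×1/96² = 15/28
CG = +√(15/28) = +0.731925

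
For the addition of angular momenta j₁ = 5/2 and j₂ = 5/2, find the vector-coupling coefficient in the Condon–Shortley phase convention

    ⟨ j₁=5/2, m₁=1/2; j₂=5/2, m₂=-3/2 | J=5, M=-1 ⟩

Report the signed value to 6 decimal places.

+√(5/21) = +0.487950

j₁+j₂−J=0  J+j₁−j₂=5  J−j₁+j₂=5  j₁+j₂+J+1=11
(j₁±m₁, j₂±m₂, J±M) = (3,2,1,4,4,6)
P² = 138240/7
sum k=0..0:
  [0] +1/288 = 1/288
S = 1/288
C² = P²·S² = 5/21 ; C = +0.487950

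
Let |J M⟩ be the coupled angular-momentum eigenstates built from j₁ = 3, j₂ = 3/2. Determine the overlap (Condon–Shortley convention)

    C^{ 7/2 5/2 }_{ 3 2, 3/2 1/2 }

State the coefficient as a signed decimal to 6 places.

+√(1/7) ≈ +0.377964

triangle: 1!*5!*2!/9! = 240/362880
(j±m)!: 5!*1!*2!*1!*6!*1! = 172800
prefactor² = (2J+1)*Δ*N² = 6400/7
  k=0: +1/(0!*1!*1!*2!*4!*0!) = 1/48
  k=1: −1/(1!*0!*0!*1!*5!*1!) = -1/120
Σ = 1/80  ⇒  CG² = 6400/7*1/80² = 1/7
CG = +√(1/7) = +0.377964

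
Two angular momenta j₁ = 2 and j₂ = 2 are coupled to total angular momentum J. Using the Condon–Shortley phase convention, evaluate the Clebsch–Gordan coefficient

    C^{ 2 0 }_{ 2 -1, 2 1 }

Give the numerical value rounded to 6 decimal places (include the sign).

+√(1/14) ≈ +0.267261

j₁+j₂−J=2  J+j₁−j₂=2  J−j₁+j₂=2  j₁+j₂+J+1=7
(j₁±m₁, j₂±m₂, J±M) = (1,3,3,1,2,2)
P² = 8/7
sum k=1..2:
  [1] −1/4 = -1/4
  [2] +1/2 = 1/2
S = 1/4
C² = P²·S² = 1/14 ; C = +0.267261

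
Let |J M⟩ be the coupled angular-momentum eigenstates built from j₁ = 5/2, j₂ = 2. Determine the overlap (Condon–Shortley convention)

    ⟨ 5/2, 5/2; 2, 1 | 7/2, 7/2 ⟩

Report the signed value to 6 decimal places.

√[8·1!4!3!/9! · 5!0!3!1!7!0!] = √(11520)
  +(−1)^0/∏(0,1,0,3,4,0)! = 1/144  (running 1/144)
⟨..|..⟩ = √(11520)·(1/144) = +0.745356

+√(5/9) = +0.745356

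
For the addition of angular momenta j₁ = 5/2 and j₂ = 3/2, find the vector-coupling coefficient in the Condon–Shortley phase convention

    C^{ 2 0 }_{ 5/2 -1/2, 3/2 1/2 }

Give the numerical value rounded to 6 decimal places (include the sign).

triangle: 2!*3!*1!/7! = 12/5040
(j±m)!: 2!*3!*2!*1!*2!*2! = 96
prefactor² = (2J+1)*Δ*N² = 8/7
  k=1: −1/(1!*1!*2!*1!*1!*0!) = -1/2
  k=2: +1/(2!*0!*1!*0!*2!*1!) = 1/4
Σ = -1/4  ⇒  CG² = 8/7*(-1/4)² = 1/14
CG = −√(1/14) = -0.267261

−√(1/14) ≈ -0.267261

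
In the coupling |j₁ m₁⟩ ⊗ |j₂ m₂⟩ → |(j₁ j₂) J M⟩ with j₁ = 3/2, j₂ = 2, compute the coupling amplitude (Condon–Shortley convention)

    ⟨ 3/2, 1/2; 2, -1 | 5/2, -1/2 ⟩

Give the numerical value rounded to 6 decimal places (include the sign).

triangle: 1!*2!*3!/7! = 12/5040
(j±m)!: 2!*1!*1!*3!*2!*3! = 144
prefactor² = (2J+1)*Δ*N² = 72/35
  k=0: +1/(0!*1!*1!*1!*1!*2!) = 1/2
  k=1: −1/(1!*0!*0!*0!*2!*3!) = -1/12
Σ = 5/12  ⇒  CG² = 72/35*5/12² = 5/14
CG = +√(5/14) = +0.597614

+0.597614  (= +√(5/14))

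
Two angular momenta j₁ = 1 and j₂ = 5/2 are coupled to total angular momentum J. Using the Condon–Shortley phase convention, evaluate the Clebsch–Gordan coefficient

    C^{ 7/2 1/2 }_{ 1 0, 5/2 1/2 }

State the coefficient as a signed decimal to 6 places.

+√(4/7) ≈ +0.755929

√[8·0!2!5!/8! · 1!1!3!2!4!3!] = √(576/7)
  +(−1)^0/∏(0,0,1,3,1,2)! = 1/12  (running 1/12)
⟨..|..⟩ = √(576/7)·(1/12) = +0.755929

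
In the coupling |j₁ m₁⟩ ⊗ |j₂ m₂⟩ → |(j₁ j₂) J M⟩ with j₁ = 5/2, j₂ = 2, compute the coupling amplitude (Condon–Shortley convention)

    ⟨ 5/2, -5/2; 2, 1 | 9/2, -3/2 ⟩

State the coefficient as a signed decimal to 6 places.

+0.218218  (= +√(1/21))

√[10·0!5!4!/10! · 0!5!3!1!3!6!] = √(172800/7)
  +(−1)^0/∏(0,0,5,3,0,1)! = 1/720  (running 1/720)
⟨..|..⟩ = √(172800/7)·(1/720) = +0.218218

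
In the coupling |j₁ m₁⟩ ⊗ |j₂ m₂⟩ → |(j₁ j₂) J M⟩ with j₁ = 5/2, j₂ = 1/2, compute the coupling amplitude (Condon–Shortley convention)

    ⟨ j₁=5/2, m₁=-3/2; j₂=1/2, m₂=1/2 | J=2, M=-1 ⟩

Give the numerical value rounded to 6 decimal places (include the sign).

j₁+j₂−J=1  J+j₁−j₂=4  J−j₁+j₂=0  j₁+j₂+J+1=6
(j₁±m₁, j₂±m₂, J±M) = (1,4,1,0,1,3)
P² = 24
sum k=1..1:
  [1] −1/6 = -1/6
S = -1/6
C² = P²·S² = 2/3 ; C = -0.816497

−√(2/3) = -0.816497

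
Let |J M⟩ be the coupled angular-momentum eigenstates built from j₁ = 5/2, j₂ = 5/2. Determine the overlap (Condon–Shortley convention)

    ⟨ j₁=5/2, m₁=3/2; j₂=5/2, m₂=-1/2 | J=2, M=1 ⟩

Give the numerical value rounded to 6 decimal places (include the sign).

−√(1/7) = -0.377964

j₁+j₂−J=3  J+j₁−j₂=2  J−j₁+j₂=2  j₁+j₂+J+1=8
(j₁±m₁, j₂±m₂, J±M) = (4,1,2,3,3,1)
P² = 36/7
sum k=0..1:
  [0] +1/12 = 1/12
  [1] −1/4 = -1/4
S = -1/6
C² = P²·S² = 1/7 ; C = -0.377964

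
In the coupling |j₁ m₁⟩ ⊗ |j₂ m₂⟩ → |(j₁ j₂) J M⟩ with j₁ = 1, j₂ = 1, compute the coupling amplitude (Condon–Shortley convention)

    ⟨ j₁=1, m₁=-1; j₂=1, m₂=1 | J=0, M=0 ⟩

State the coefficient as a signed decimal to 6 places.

+0.577350  (= +√(1/3))

√[1·2!0!0!/3! · 0!2!2!0!0!0!] = √(4/3)
  +(−1)^2/∏(2,0,0,0,0,0)! = 1/2  (running 1/2)
⟨..|..⟩ = √(4/3)·(1/2) = +0.577350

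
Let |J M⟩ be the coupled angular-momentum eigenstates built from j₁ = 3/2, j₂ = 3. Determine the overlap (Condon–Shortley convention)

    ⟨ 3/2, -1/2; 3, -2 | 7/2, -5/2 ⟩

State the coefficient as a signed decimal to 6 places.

+√(1/7) = +0.377964

√[8·1!2!5!/9! · 1!2!1!5!1!6!] = √(6400/7)
  +(−1)^0/∏(0,1,2,1,0,4)! = 1/48  (running 1/48)
  +(−1)^1/∏(1,0,1,0,1,5)! = -1/120  (running 1/80)
⟨..|..⟩ = √(6400/7)·(1/80) = +0.377964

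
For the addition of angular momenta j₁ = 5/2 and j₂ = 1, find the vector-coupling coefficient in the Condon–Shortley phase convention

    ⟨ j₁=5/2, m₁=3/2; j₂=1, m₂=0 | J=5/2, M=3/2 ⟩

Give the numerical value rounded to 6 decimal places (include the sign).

√[6·1!4!1!/7! · 4!1!1!1!4!1!] = √(576/35)
  +(−1)^0/∏(0,1,1,1,3,0)! = 1/6  (running 1/6)
  +(−1)^1/∏(1,0,0,0,4,1)! = -1/24  (running 1/8)
⟨..|..⟩ = √(576/35)·(1/8) = +0.507093

+0.507093  (= +√(9/35))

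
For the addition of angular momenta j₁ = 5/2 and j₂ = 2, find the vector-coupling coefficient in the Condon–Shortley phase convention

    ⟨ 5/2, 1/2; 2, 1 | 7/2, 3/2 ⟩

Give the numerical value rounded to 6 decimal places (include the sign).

-0.308607  (= −√(2/21))

√[8·1!4!3!/9! · 3!2!3!1!5!2!] = √(384/7)
  +(−1)^0/∏(0,1,2,3,2,0)! = 1/24  (running 1/24)
  +(−1)^1/∏(1,0,1,2,3,1)! = -1/12  (running -1/24)
⟨..|..⟩ = √(384/7)·(-1/24) = -0.308607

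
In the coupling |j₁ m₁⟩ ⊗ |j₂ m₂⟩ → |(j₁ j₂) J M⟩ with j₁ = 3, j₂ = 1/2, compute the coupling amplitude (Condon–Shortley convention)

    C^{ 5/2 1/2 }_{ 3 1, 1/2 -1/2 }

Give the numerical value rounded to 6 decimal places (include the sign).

+0.755929  (= +√(4/7))

√[6·1!5!0!/7! · 4!2!0!1!3!2!] = √(576/7)
  +(−1)^0/∏(0,1,2,0,3,0)! = 1/12  (running 1/12)
⟨..|..⟩ = √(576/7)·(1/12) = +0.755929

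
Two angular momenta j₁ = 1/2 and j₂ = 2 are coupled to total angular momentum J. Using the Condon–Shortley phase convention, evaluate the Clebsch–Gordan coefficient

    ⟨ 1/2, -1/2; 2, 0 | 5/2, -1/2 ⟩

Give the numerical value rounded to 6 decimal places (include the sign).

+√(3/5) = +0.774597

√[6·0!1!4!/6! · 0!1!2!2!2!3!] = √(48/5)
  +(−1)^0/∏(0,0,1,2,0,2)! = 1/4  (running 1/4)
⟨..|..⟩ = √(48/5)·(1/4) = +0.774597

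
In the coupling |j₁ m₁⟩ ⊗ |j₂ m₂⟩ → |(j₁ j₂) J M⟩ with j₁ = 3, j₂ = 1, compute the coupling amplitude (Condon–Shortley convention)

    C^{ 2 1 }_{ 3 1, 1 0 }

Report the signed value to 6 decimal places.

-0.617213

triangle: 2!×4!×0!/7! = 48/5040
(j±m)!: 4!×2!×1!×1!×3!×1! = 288
prefactor² = (2J+1)×Δ×N² = 96/7
  k=1: −1/(1!×1!×1!×0!×3!×0!) = -1/6
Σ = -1/6  ⇒  CG² = 96/7×(-1/6)² = 8/21
CG = −√(8/21) = -0.617213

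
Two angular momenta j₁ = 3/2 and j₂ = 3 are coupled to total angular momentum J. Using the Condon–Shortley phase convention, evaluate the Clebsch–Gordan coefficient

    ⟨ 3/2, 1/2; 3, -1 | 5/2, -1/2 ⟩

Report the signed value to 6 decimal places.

triangle: 2!×1!×4!/8! = 48/40320
(j±m)!: 2!×1!×2!×4!×2!×3! = 1152
prefactor² = (2J+1)×Δ×N² = 288/35
  k=0: +1/(0!×2!×1!×2!×0!×2!) = 1/8
  k=1: −1/(1!×1!×0!×1!×1!×3!) = -1/6
Σ = -1/24  ⇒  CG² = 288/35×(-1/24)² = 1/70
CG = −√(1/70) = -0.119523

-0.119523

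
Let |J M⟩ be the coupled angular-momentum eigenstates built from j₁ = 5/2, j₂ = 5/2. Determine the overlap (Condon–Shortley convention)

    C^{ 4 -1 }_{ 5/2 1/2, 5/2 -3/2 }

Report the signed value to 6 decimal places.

+√(5/14) ≈ +0.597614

triangle: 1!×4!×4!/10! = 576/3628800
(j±m)!: 3!×2!×1!×4!×3!×5! = 207360
prefactor² = (2J+1)×Δ×N² = 10368/35
  k=0: +1/(0!×1!×2!×1!×2!×3!) = 1/24
  k=1: −1/(1!×0!×1!×0!×3!×4!) = -1/144
Σ = 5/144  ⇒  CG² = 10368/35×5/144² = 5/14
CG = +√(5/14) = +0.597614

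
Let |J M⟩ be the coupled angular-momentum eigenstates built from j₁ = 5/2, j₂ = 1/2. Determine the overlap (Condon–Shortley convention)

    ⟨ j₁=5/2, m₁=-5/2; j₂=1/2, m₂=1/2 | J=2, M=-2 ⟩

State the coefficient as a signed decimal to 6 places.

−√(5/6) = -0.912871

triangle: 1!×4!×0!/6! = 24/720
(j±m)!: 0!×5!×1!×0!×0!×4! = 2880
prefactor² = (2J+1)×Δ×N² = 480
  k=1: −1/(1!×0!×4!×0!×0!×0!) = -1/24
Σ = -1/24  ⇒  CG² = 480×(-1/24)² = 5/6
CG = −√(5/6) = -0.912871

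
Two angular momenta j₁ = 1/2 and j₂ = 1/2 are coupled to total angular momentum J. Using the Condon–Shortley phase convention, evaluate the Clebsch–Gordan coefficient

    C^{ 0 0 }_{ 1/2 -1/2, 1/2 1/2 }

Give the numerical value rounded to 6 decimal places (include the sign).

triangle: 1!*0!*0!/2! = 1/2
(j±m)!: 0!*1!*1!*0!*0!*0! = 1
prefactor² = (2J+1)*Δ*N² = 1/2
  k=1: −1/(1!*0!*0!*0!*0!*0!) = -1
Σ = -1  ⇒  CG² = 1/2*(-1)² = 1/2
CG = −√(1/2) = -0.707107

−√(1/2) ≈ -0.707107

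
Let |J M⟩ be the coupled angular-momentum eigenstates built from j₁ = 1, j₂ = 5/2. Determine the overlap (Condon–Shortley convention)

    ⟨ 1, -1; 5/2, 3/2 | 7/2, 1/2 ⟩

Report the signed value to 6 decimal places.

+√(1/7) ≈ +0.377964

j₁+j₂−J=0  J+j₁−j₂=2  J−j₁+j₂=5  j₁+j₂+J+1=8
(j₁±m₁, j₂±m₂, J±M) = (0,2,4,1,4,3)
P² = 2304/7
sum k=0..0:
  [0] +1/48 = 1/48
S = 1/48
C² = P²·S² = 1/7 ; C = +0.377964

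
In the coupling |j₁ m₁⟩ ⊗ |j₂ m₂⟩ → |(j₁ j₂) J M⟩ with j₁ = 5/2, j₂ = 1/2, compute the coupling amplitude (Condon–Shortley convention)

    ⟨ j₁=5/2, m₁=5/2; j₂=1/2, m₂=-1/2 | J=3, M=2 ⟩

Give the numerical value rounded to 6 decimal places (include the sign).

j₁+j₂−J=0  J+j₁−j₂=5  J−j₁+j₂=1  j₁+j₂+J+1=7
(j₁±m₁, j₂±m₂, J±M) = (5,0,0,1,5,1)
P² = 2400
sum k=0..0:
  [0] +1/120 = 1/120
S = 1/120
C² = P²·S² = 1/6 ; C = +0.408248

+√(1/6) ≈ +0.408248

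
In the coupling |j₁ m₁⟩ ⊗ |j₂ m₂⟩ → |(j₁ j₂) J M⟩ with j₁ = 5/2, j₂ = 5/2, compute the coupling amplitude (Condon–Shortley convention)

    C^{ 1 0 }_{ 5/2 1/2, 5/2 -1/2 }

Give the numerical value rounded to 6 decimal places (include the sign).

triangle: 4!×1!×1!/7! = 24/5040
(j±m)!: 3!×2!×2!×3!×1!×1! = 144
prefactor² = (2J+1)×Δ×N² = 72/35
  k=1: −1/(1!×3!×1!×1!×0!×0!) = -1/6
  k=2: +1/(2!×2!×0!×0!×1!×1!) = 1/4
Σ = 1/12  ⇒  CG² = 72/35×1/12² = 1/70
CG = +√(1/70) = +0.119523

+√(1/70) = +0.119523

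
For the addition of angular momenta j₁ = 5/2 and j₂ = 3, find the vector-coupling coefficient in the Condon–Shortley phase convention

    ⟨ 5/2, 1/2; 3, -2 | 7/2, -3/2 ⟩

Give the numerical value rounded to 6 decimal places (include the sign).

+0.308607

j₁+j₂−J=2  J+j₁−j₂=3  J−j₁+j₂=4  j₁+j₂+J+1=10
(j₁±m₁, j₂±m₂, J±M) = (3,2,1,5,2,5)
P² = 1536/7
sum k=0..1:
  [0] +1/24 = 1/24
  [1] −1/48 = -1/48
S = 1/48
C² = P²·S² = 2/21 ; C = +0.308607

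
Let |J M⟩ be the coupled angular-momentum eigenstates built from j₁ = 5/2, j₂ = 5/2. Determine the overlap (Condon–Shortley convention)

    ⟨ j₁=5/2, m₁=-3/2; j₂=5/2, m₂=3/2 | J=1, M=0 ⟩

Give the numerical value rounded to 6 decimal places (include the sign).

√[3·4!1!1!/7! · 1!4!4!1!1!1!] = √(288/35)
  +(−1)^3/∏(3,1,1,1,0,0)! = -1/6  (running -1/6)
  +(−1)^4/∏(4,0,0,0,1,1)! = 1/24  (running -1/8)
⟨..|..⟩ = √(288/35)·(-1/8) = -0.358569

-0.358569  (= −√(9/70))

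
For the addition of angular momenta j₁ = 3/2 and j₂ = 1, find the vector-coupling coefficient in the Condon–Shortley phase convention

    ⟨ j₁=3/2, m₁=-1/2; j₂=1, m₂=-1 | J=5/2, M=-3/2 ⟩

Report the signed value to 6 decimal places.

+0.774597  (= +√(3/5))

√[6·0!3!2!/6! · 1!2!0!2!1!4!] = √(48/5)
  +(−1)^0/∏(0,0,2,0,1,2)! = 1/4  (running 1/4)
⟨..|..⟩ = √(48/5)·(1/4) = +0.774597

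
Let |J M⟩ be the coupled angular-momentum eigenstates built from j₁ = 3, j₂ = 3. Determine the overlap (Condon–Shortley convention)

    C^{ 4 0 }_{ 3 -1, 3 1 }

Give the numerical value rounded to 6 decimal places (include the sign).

+√(1/154) = +0.080582

j₁+j₂−J=2  J+j₁−j₂=4  J−j₁+j₂=4  j₁+j₂+J+1=11
(j₁±m₁, j₂±m₂, J±M) = (2,4,4,2,4,4)
P² = 663552/1925
sum k=0..2:
  [0] +1/1152 = 1/1152
  [1] −1/36 = -1/36
  [2] +1/32 = 1/32
S = 5/1152
C² = P²·S² = 1/154 ; C = +0.080582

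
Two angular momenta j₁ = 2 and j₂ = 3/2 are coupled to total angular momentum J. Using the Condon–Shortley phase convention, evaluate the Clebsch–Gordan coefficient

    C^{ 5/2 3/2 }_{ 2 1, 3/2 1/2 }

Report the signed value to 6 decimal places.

√[6·1!3!2!/7! · 3!1!2!1!4!1!] = √(144/35)
  +(−1)^0/∏(0,1,1,2,2,0)! = 1/4  (running 1/4)
  +(−1)^1/∏(1,0,0,1,3,1)! = -1/6  (running 1/12)
⟨..|..⟩ = √(144/35)·(1/12) = +0.169031

+√(1/35) ≈ +0.169031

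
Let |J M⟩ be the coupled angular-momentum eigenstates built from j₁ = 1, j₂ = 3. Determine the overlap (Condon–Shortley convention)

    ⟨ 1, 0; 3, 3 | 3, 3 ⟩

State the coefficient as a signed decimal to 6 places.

-0.866025  (= −√(3/4))

j₁+j₂−J=1  J+j₁−j₂=1  J−j₁+j₂=5  j₁+j₂+J+1=8
(j₁±m₁, j₂±m₂, J±M) = (1,1,6,0,6,0)
P² = 10800
sum k=1..1:
  [1] −1/120 = -1/120
S = -1/120
C² = P²·S² = 3/4 ; C = -0.866025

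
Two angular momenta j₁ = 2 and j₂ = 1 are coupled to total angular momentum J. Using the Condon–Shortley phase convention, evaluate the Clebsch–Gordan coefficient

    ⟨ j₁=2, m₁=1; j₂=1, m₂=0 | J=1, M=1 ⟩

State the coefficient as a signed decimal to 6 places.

-0.547723  (= −√(3/10))

√[3·2!2!0!/5! · 3!1!1!1!2!0!] = √(6/5)
  +(−1)^1/∏(1,1,0,0,2,0)! = -1/2  (running -1/2)
⟨..|..⟩ = √(6/5)·(-1/2) = -0.547723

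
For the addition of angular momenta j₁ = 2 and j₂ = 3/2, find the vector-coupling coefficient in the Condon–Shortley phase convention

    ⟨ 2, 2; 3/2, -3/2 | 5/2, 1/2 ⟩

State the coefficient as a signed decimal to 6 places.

triangle: 1!×3!×2!/7! = 12/5040
(j±m)!: 4!×0!×0!×3!×3!×2! = 1728
prefactor² = (2J+1)×Δ×N² = 864/35
  k=0: +1/(0!×1!×0!×0!×3!×2!) = 1/12
Σ = 1/12  ⇒  CG² = 864/35×1/12² = 6/35
CG = +√(6/35) = +0.414039

+0.414039  (= +√(6/35))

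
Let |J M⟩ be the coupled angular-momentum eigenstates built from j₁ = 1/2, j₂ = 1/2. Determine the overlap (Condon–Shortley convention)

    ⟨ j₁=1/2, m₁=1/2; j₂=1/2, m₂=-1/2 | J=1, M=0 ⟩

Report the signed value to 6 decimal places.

triangle: 0!×1!×1!/3! = 1/6
(j±m)!: 1!×0!×0!×1!×1!×1! = 1
prefactor² = (2J+1)×Δ×N² = 1/2
  k=0: +1/(0!×0!×0!×0!×1!×1!) = 1
Σ = 1  ⇒  CG² = 1/2×1² = 1/2
CG = +√(1/2) = +0.707107

+0.707107  (= +√(1/2))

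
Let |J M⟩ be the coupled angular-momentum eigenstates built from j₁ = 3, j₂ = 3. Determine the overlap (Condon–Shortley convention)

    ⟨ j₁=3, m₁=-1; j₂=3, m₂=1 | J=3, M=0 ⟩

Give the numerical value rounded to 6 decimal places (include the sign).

+0.408248  (= +√(1/6))

√[7·3!3!3!/10! · 2!4!4!2!3!3!] = √(864/25)
  +(−1)^1/∏(1,2,3,3,0,0)! = -1/72  (running -1/72)
  +(−1)^2/∏(2,1,2,2,1,1)! = 1/8  (running 1/9)
  +(−1)^3/∏(3,0,1,1,2,2)! = -1/24  (running 5/72)
⟨..|..⟩ = √(864/25)·(5/72) = +0.408248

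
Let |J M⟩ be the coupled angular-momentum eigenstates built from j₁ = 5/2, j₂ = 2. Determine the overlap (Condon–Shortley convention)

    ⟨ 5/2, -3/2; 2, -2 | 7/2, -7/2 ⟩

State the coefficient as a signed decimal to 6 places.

j₁+j₂−J=1  J+j₁−j₂=4  J−j₁+j₂=3  j₁+j₂+J+1=9
(j₁±m₁, j₂±m₂, J±M) = (1,4,0,4,0,7)
P² = 9216
sum k=0..0:
  [0] +1/144 = 1/144
S = 1/144
C² = P²·S² = 4/9 ; C = +0.666667

+0.666667  (= +√(4/9))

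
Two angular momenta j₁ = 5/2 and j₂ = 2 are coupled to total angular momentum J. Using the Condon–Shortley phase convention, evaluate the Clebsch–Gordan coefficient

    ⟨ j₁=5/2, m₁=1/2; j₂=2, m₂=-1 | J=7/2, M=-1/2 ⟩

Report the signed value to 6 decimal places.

triangle: 1!·4!·3!/9! = 144/362880
(j±m)!: 3!·2!·1!·3!·3!·4! = 10368
prefactor² = (2J+1)·Δ·N² = 1152/35
  k=0: +1/(0!·1!·2!·1!·2!·2!) = 1/8
  k=1: −1/(1!·0!·1!·0!·3!·3!) = -1/36
Σ = 7/72  ⇒  CG² = 1152/35·7/72² = 14/45
CG = +√(14/45) = +0.557773

+0.557773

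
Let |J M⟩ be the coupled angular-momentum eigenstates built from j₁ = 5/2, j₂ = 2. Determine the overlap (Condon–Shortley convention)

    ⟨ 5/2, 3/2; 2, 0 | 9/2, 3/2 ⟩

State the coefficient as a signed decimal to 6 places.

+√(5/14) ≈ +0.597614

√[10·0!5!4!/10! · 4!1!2!2!6!3!] = √(23040/7)
  +(−1)^0/∏(0,0,1,2,4,2)! = 1/96  (running 1/96)
⟨..|..⟩ = √(23040/7)·(1/96) = +0.597614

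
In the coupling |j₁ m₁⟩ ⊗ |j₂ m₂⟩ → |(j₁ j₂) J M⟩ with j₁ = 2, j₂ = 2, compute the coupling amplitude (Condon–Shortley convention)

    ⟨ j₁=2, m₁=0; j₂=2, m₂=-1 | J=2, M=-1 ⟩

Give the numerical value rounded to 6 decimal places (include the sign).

-0.267261  (= −√(1/14))

√[5·2!2!2!/7! · 2!2!1!3!1!3!] = √(8/7)
  +(−1)^0/∏(0,2,2,1,0,1)! = 1/4  (running 1/4)
  +(−1)^1/∏(1,1,1,0,1,2)! = -1/2  (running -1/4)
⟨..|..⟩ = √(8/7)·(-1/4) = -0.267261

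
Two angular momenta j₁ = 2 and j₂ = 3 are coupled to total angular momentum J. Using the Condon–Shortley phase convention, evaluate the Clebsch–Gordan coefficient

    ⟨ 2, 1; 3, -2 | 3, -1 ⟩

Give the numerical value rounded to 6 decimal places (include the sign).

j₁+j₂−J=2  J+j₁−j₂=2  J−j₁+j₂=4  j₁+j₂+J+1=9
(j₁±m₁, j₂±m₂, J±M) = (3,1,1,5,2,4)
P² = 64
sum k=0..1:
  [0] +1/12 = 1/12
  [1] −1/48 = -1/48
S = 1/16
C² = P²·S² = 1/4 ; C = +0.500000

+0.500000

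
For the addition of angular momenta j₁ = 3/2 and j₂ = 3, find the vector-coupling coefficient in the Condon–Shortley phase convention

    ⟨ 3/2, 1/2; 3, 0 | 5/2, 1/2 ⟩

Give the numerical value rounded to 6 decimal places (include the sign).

-0.414039  (= −√(6/35))

triangle: 2!×1!×4!/8! = 48/40320
(j±m)!: 2!×1!×3!×3!×3!×2! = 864
prefactor² = (2J+1)×Δ×N² = 216/35
  k=0: +1/(0!×2!×1!×3!×0!×1!) = 1/12
  k=1: −1/(1!×1!×0!×2!×1!×2!) = -1/4
Σ = -1/6  ⇒  CG² = 216/35×(-1/6)² = 6/35
CG = −√(6/35) = -0.414039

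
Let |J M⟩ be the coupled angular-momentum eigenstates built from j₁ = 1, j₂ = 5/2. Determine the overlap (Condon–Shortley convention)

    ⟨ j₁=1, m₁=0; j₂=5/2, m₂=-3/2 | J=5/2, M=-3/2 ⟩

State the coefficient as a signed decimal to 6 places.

+0.507093  (= +√(9/35))

√[6·1!1!4!/7! · 1!1!1!4!1!4!] = √(576/35)
  +(−1)^0/∏(0,1,1,1,0,3)! = 1/6  (running 1/6)
  +(−1)^1/∏(1,0,0,0,1,4)! = -1/24  (running 1/8)
⟨..|..⟩ = √(576/35)·(1/8) = +0.507093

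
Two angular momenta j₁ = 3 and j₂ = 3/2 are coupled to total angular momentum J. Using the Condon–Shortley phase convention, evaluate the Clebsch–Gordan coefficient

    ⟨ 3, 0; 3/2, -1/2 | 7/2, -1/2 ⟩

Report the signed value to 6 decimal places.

+0.308607  (= +√(2/21))

triangle: 1!×5!×2!/9! = 240/362880
(j±m)!: 3!×3!×1!×2!×3!×4! = 10368
prefactor² = (2J+1)×Δ×N² = 384/7
  k=0: +1/(0!×1!×3!×1!×2!×1!) = 1/12
  k=1: −1/(1!×0!×2!×0!×3!×2!) = -1/24
Σ = 1/24  ⇒  CG² = 384/7×1/24² = 2/21
CG = +√(2/21) = +0.308607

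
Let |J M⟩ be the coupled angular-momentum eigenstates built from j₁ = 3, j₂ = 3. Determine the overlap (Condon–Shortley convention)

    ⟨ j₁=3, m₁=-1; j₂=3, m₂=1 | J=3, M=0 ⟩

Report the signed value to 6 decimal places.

+0.408248  (= +√(1/6))

triangle: 3!*3!*3!/10! = 216/3628800
(j±m)!: 2!*4!*4!*2!*3!*3! = 82944
prefactor² = (2J+1)*Δ*N² = 864/25
  k=1: −1/(1!*2!*3!*3!*0!*0!) = -1/72
  k=2: +1/(2!*1!*2!*2!*1!*1!) = 1/8
  k=3: −1/(3!*0!*1!*1!*2!*2!) = -1/24
Σ = 5/72  ⇒  CG² = 864/25*5/72² = 1/6
CG = +√(1/6) = +0.408248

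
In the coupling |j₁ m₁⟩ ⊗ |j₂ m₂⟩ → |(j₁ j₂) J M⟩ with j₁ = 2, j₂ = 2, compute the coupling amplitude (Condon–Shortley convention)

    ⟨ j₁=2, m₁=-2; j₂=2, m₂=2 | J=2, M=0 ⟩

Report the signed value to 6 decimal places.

+0.534522

√[5·2!2!2!/7! · 0!4!4!0!2!2!] = √(128/7)
  +(−1)^2/∏(2,0,2,2,0,0)! = 1/8  (running 1/8)
⟨..|..⟩ = √(128/7)·(1/8) = +0.534522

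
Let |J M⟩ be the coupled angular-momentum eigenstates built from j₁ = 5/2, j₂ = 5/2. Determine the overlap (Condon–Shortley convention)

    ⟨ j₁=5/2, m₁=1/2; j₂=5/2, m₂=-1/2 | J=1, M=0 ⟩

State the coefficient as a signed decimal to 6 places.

+0.119523

triangle: 4!*1!*1!/7! = 24/5040
(j±m)!: 3!*2!*2!*3!*1!*1! = 144
prefactor² = (2J+1)*Δ*N² = 72/35
  k=1: −1/(1!*3!*1!*1!*0!*0!) = -1/6
  k=2: +1/(2!*2!*0!*0!*1!*1!) = 1/4
Σ = 1/12  ⇒  CG² = 72/35*1/12² = 1/70
CG = +√(1/70) = +0.119523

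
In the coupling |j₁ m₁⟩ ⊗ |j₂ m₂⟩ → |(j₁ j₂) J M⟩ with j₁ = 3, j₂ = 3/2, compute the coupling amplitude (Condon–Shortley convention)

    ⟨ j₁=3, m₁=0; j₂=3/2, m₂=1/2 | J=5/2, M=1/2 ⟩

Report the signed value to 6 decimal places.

-0.414039  (= −√(6/35))

j₁+j₂−J=2  J+j₁−j₂=4  J−j₁+j₂=1  j₁+j₂+J+1=8
(j₁±m₁, j₂±m₂, J±M) = (3,3,2,1,3,2)
P² = 216/35
sum k=1..2:
  [1] −1/4 = -1/4
  [2] +1/12 = 1/12
S = -1/6
C² = P²·S² = 6/35 ; C = -0.414039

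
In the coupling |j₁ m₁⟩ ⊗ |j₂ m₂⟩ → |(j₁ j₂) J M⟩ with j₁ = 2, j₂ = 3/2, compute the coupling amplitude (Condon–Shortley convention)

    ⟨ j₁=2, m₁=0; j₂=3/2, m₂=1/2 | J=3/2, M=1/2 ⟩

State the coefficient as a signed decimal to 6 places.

−√(1/5) = -0.447214

triangle: 2!·2!·1!/6! = 4/720
(j±m)!: 2!·2!·2!·1!·2!·1! = 16
prefactor² = (2J+1)·Δ·N² = 16/45
  k=1: −1/(1!·1!·1!·1!·1!·0!) = -1
  k=2: +1/(2!·0!·0!·0!·2!·1!) = 1/4
Σ = -3/4  ⇒  CG² = 16/45·(-3/4)² = 1/5
CG = −√(1/5) = -0.447214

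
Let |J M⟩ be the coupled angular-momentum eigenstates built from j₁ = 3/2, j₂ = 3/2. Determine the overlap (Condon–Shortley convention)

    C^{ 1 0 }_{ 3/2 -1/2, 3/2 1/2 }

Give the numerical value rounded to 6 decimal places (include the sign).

j₁+j₂−J=2  J+j₁−j₂=1  J−j₁+j₂=1  j₁+j₂+J+1=5
(j₁±m₁, j₂±m₂, J±M) = (1,2,2,1,1,1)
P² = 1/5
sum k=1..2:
  [1] −1/1 = -1
  [2] +1/2 = 1/2
S = -1/2
C² = P²·S² = 1/20 ; C = -0.223607

−√(1/20) ≈ -0.223607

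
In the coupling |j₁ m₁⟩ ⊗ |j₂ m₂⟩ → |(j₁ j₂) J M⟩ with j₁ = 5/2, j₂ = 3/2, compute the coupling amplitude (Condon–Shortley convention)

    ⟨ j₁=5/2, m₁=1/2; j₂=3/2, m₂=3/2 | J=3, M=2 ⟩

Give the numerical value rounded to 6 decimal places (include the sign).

j₁+j₂−J=1  J+j₁−j₂=4  J−j₁+j₂=2  j₁+j₂+J+1=8
(j₁±m₁, j₂±m₂, J±M) = (3,2,3,0,5,1)
P² = 72
sum k=1..1:
  [1] −1/12 = -1/12
S = -1/12
C² = P²·S² = 1/2 ; C = -0.707107

-0.707107  (= −√(1/2))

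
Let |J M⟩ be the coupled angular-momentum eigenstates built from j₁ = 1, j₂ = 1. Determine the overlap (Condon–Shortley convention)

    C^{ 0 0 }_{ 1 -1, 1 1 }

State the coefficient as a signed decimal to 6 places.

√[1·2!0!0!/3! · 0!2!2!0!0!0!] = √(4/3)
  +(−1)^2/∏(2,0,0,0,0,0)! = 1/2  (running 1/2)
⟨..|..⟩ = √(4/3)·(1/2) = +0.577350

+√(1/3) = +0.577350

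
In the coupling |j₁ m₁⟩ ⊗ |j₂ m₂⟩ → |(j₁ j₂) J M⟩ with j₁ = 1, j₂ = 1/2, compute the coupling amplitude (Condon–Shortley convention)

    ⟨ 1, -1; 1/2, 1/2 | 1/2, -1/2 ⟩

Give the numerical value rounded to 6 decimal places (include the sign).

j₁+j₂−J=1  J+j₁−j₂=1  J−j₁+j₂=0  j₁+j₂+J+1=3
(j₁±m₁, j₂±m₂, J±M) = (0,2,1,0,0,1)
P² = 2/3
sum k=1..1:
  [1] −1/1 = -1
S = -1
C² = P²·S² = 2/3 ; C = -0.816497

−√(2/3) = -0.816497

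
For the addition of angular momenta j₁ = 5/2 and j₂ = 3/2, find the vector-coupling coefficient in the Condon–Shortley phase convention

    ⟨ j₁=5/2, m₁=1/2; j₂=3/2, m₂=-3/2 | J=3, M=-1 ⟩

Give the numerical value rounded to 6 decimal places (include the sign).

+√(9/20) ≈ +0.670820

triangle: 1!·4!·2!/8! = 48/40320
(j±m)!: 3!·2!·0!·3!·2!·4! = 3456
prefactor² = (2J+1)·Δ·N² = 144/5
  k=0: +1/(0!·1!·2!·0!·2!·2!) = 1/8
Σ = 1/8  ⇒  CG² = 144/5·1/8² = 9/20
CG = +√(9/20) = +0.670820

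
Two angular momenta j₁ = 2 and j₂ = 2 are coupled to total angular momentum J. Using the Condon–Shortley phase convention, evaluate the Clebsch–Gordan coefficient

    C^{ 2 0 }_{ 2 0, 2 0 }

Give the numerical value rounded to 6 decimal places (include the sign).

-0.534522  (= −√(2/7))

triangle: 2!×2!×2!/7! = 8/5040
(j±m)!: 2!×2!×2!×2!×2!×2! = 64
prefactor² = (2J+1)×Δ×N² = 32/63
  k=0: +1/(0!×2!×2!×2!×0!×0!) = 1/8
  k=1: −1/(1!×1!×1!×1!×1!×1!) = -1
  k=2: +1/(2!×0!×0!×0!×2!×2!) = 1/8
Σ = -3/4  ⇒  CG² = 32/63×(-3/4)² = 2/7
CG = −√(2/7) = -0.534522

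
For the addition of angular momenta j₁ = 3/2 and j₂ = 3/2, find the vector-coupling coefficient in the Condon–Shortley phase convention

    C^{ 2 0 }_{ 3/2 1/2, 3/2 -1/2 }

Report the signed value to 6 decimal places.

+0.500000

√[5·1!2!2!/6! · 2!1!1!2!2!2!] = √(4/9)
  +(−1)^0/∏(0,1,1,1,1,1)! = 1  (running 1)
  +(−1)^1/∏(1,0,0,0,2,2)! = -1/4  (running 3/4)
⟨..|..⟩ = √(4/9)·(3/4) = +0.500000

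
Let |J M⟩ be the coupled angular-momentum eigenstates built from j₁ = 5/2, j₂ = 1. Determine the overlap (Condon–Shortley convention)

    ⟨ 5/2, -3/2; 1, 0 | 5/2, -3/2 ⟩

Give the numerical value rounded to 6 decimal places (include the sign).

j₁+j₂−J=1  J+j₁−j₂=4  J−j₁+j₂=1  j₁+j₂+J+1=7
(j₁±m₁, j₂±m₂, J±M) = (1,4,1,1,1,4)
P² = 576/35
sum k=0..1:
  [0] +1/24 = 1/24
  [1] −1/6 = -1/6
S = -1/8
C² = P²·S² = 9/35 ; C = -0.507093

-0.507093  (= −√(9/35))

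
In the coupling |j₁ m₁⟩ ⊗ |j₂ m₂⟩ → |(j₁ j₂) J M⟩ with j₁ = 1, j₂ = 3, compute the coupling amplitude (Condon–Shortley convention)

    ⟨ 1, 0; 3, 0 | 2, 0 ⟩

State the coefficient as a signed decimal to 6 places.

triangle: 2!×0!×4!/7! = 48/5040
(j±m)!: 1!×1!×3!×3!×2!×2! = 144
prefactor² = (2J+1)×Δ×N² = 48/7
  k=1: −1/(1!×1!×0!×2!×0!×2!) = -1/4
Σ = -1/4  ⇒  CG² = 48/7×(-1/4)² = 3/7
CG = −√(3/7) = -0.654654

-0.654654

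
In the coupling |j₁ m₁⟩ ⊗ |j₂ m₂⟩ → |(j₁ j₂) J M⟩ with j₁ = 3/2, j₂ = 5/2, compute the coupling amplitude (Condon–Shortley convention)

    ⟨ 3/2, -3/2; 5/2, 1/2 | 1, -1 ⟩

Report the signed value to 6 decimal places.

−√(1/20) ≈ -0.223607

triangle: 3!*0!*2!/6! = 12/720
(j±m)!: 0!*3!*3!*2!*0!*2! = 144
prefactor² = (2J+1)*Δ*N² = 36/5
  k=3: −1/(3!*0!*0!*0!*0!*2!) = -1/12
Σ = -1/12  ⇒  CG² = 36/5*(-1/12)² = 1/20
CG = −√(1/20) = -0.223607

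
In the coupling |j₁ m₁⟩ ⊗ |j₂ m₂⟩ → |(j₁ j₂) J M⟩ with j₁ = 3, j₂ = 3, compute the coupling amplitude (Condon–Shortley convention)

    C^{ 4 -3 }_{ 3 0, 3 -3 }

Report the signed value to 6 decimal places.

+0.639602  (= +√(9/22))

√[9·2!4!4!/11! · 3!3!0!6!1!7!] = √(373248/11)
  +(−1)^0/∏(0,2,3,0,1,4)! = 1/288  (running 1/288)
⟨..|..⟩ = √(373248/11)·(1/288) = +0.639602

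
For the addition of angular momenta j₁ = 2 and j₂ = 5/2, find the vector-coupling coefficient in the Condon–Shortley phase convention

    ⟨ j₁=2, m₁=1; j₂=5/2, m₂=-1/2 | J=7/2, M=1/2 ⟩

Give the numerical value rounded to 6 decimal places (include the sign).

+√(14/45) = +0.557773

√[8·1!3!4!/9! · 3!1!2!3!4!3!] = √(1152/35)
  +(−1)^0/∏(0,1,1,2,2,2)! = 1/8  (running 1/8)
  +(−1)^1/∏(1,0,0,1,3,3)! = -1/36  (running 7/72)
⟨..|..⟩ = √(1152/35)·(7/72) = +0.557773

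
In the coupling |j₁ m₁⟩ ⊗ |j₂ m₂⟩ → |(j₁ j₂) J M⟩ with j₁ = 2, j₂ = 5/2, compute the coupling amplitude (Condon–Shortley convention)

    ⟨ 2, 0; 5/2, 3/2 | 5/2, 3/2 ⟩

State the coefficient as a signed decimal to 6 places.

j₁+j₂−J=2  J+j₁−j₂=2  J−j₁+j₂=3  j₁+j₂+J+1=8
(j₁±m₁, j₂±m₂, J±M) = (2,2,4,1,4,1)
P² = 288/35
sum k=1..2:
  [1] −1/6 = -1/6
  [2] +1/8 = 1/8
S = -1/24
C² = P²·S² = 1/70 ; C = -0.119523

-0.119523  (= −√(1/70))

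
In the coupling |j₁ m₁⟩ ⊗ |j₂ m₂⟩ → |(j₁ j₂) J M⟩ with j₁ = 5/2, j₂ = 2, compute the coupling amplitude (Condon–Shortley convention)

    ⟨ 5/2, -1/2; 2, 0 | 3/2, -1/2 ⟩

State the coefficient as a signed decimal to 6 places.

+0.239046  (= +√(2/35))

√[4·3!2!1!/7! · 2!3!2!2!1!2!] = √(32/35)
  +(−1)^1/∏(1,2,2,1,0,0)! = -1/4  (running -1/4)
  +(−1)^2/∏(2,1,1,0,1,1)! = 1/2  (running 1/4)
⟨..|..⟩ = √(32/35)·(1/4) = +0.239046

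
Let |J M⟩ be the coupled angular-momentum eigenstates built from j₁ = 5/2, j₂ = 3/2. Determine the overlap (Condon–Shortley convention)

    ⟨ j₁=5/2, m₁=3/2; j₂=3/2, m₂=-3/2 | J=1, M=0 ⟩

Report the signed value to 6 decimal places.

+√(1/5) ≈ +0.447214

triangle: 3!·2!·0!/6! = 12/720
(j±m)!: 4!·1!·0!·3!·1!·1! = 144
prefactor² = (2J+1)·Δ·N² = 36/5
  k=0: +1/(0!·3!·1!·0!·1!·0!) = 1/6
Σ = 1/6  ⇒  CG² = 36/5·1/6² = 1/5
CG = +√(1/5) = +0.447214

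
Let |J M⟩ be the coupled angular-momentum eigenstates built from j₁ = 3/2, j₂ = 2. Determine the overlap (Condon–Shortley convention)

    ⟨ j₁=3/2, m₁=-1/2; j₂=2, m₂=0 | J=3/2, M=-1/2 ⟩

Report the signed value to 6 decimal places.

-0.447214

√[4·2!1!2!/6! · 1!2!2!2!1!2!] = √(16/45)
  +(−1)^1/∏(1,1,1,1,0,1)! = -1  (running -1)
  +(−1)^2/∏(2,0,0,0,1,2)! = 1/4  (running -3/4)
⟨..|..⟩ = √(16/45)·(-3/4) = -0.447214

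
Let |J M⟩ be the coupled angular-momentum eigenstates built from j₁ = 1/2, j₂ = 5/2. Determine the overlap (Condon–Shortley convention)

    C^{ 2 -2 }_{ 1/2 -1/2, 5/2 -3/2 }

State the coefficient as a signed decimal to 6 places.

−√(1/6) ≈ -0.408248

triangle: 1!×0!×4!/6! = 24/720
(j±m)!: 0!×1!×1!×4!×0!×4! = 576
prefactor² = (2J+1)×Δ×N² = 96
  k=1: −1/(1!×0!×0!×0!×0!×4!) = -1/24
Σ = -1/24  ⇒  CG² = 96×(-1/24)² = 1/6
CG = −√(1/6) = -0.408248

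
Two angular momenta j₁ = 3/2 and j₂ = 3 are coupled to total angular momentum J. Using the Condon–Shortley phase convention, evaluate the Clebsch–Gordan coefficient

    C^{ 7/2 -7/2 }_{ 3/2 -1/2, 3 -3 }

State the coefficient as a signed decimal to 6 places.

triangle: 1!*2!*5!/9! = 240/362880
(j±m)!: 1!*2!*0!*6!*0!*7! = 7257600
prefactor² = (2J+1)*Δ*N² = 38400
  k=0: +1/(0!*1!*2!*0!*0!*5!) = 1/240
Σ = 1/240  ⇒  CG² = 38400*1/240² = 2/3
CG = +√(2/3) = +0.816497

+√(2/3) ≈ +0.816497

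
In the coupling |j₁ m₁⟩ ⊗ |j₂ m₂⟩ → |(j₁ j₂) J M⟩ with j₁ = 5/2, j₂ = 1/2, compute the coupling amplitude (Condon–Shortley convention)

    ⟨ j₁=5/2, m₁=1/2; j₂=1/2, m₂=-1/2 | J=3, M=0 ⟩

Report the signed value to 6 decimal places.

+√(1/2) ≈ +0.707107

√[7·0!5!1!/7! · 3!2!0!1!3!3!] = √(72)
  +(−1)^0/∏(0,0,2,0,3,1)! = 1/12  (running 1/12)
⟨..|..⟩ = √(72)·(1/12) = +0.707107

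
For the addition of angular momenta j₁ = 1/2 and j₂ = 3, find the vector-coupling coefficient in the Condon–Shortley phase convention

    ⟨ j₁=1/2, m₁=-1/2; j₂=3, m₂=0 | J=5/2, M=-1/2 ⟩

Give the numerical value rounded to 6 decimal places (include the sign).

triangle: 1!·0!·5!/7! = 120/5040
(j±m)!: 0!·1!·3!·3!·2!·3! = 432
prefactor² = (2J+1)·Δ·N² = 432/7
  k=1: −1/(1!·0!·0!·2!·0!·3!) = -1/12
Σ = -1/12  ⇒  CG² = 432/7·(-1/12)² = 3/7
CG = −√(3/7) = -0.654654

-0.654654  (= −√(3/7))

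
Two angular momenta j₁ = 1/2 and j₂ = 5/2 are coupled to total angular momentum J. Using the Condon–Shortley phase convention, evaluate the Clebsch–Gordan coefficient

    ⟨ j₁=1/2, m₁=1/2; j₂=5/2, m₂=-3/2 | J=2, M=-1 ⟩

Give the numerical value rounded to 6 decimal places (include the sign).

√[5·1!0!4!/6! · 1!0!1!4!1!3!] = √(24)
  +(−1)^0/∏(0,1,0,1,0,3)! = 1/6  (running 1/6)
⟨..|..⟩ = √(24)·(1/6) = +0.816497

+√(2/3) ≈ +0.816497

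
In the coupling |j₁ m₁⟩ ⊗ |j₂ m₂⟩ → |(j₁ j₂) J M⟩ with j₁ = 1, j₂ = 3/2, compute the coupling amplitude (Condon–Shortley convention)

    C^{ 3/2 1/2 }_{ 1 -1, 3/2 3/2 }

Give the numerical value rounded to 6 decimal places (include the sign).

triangle: 1!·1!·2!/5! = 2/120
(j±m)!: 0!·2!·3!·0!·2!·1! = 24
prefactor² = (2J+1)·Δ·N² = 8/5
  k=1: −1/(1!·0!·1!·2!·0!·0!) = -1/2
Σ = -1/2  ⇒  CG² = 8/5·(-1/2)² = 2/5
CG = −√(2/5) = -0.632456

-0.632456  (= −√(2/5))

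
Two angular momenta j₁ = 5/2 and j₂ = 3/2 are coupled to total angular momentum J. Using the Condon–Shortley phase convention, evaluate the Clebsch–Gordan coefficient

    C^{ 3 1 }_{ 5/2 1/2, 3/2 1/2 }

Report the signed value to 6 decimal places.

-0.129099

j₁+j₂−J=1  J+j₁−j₂=4  J−j₁+j₂=2  j₁+j₂+J+1=8
(j₁±m₁, j₂±m₂, J±M) = (3,2,2,1,4,2)
P² = 48/5
sum k=0..1:
  [0] +1/8 = 1/8
  [1] −1/6 = -1/6
S = -1/24
C² = P²·S² = 1/60 ; C = -0.129099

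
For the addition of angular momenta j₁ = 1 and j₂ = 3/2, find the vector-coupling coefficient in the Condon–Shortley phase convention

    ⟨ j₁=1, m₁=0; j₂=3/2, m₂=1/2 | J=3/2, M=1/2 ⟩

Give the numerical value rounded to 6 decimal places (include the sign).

triangle: 1!×1!×2!/5! = 2/120
(j±m)!: 1!×1!×2!×1!×2!×1! = 4
prefactor² = (2J+1)×Δ×N² = 4/15
  k=0: +1/(0!×1!×1!×2!×0!×0!) = 1/2
  k=1: −1/(1!×0!×0!×1!×1!×1!) = -1
Σ = -1/2  ⇒  CG² = 4/15×(-1/2)² = 1/15
CG = −√(1/15) = -0.258199

−√(1/15) = -0.258199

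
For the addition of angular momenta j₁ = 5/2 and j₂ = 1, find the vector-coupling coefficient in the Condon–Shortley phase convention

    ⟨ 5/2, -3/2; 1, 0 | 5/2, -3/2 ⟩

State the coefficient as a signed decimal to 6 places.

triangle: 1!×4!×1!/7! = 24/5040
(j±m)!: 1!×4!×1!×1!×1!×4! = 576
prefactor² = (2J+1)×Δ×N² = 576/35
  k=0: +1/(0!×1!×4!×1!×0!×0!) = 1/24
  k=1: −1/(1!×0!×3!×0!×1!×1!) = -1/6
Σ = -1/8  ⇒  CG² = 576/35×(-1/8)² = 9/35
CG = −√(9/35) = -0.507093

−√(9/35) ≈ -0.507093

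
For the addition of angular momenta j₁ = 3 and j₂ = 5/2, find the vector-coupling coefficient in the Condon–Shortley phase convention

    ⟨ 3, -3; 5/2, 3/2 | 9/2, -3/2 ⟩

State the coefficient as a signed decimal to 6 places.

triangle: 1!×5!×4!/11! = 2880/39916800
(j±m)!: 0!×6!×4!×1!×3!×6! = 74649600
prefactor² = (2J+1)×Δ×N² = 4147200/77
  k=1: −1/(1!×0!×5!×3!×0!×1!) = -1/720
Σ = -1/720  ⇒  CG² = 4147200/77×(-1/720)² = 8/77
CG = −√(8/77) = -0.322329

-0.322329  (= −√(8/77))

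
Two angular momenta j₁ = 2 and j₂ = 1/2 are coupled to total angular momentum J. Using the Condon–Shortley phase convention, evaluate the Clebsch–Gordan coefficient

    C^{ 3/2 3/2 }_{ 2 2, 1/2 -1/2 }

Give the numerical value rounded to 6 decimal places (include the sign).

+0.894427  (= +√(4/5))

triangle: 1!×3!×0!/5! = 6/120
(j±m)!: 4!×0!×0!×1!×3!×0! = 144
prefactor² = (2J+1)×Δ×N² = 144/5
  k=0: +1/(0!×1!×0!×0!×3!×0!) = 1/6
Σ = 1/6  ⇒  CG² = 144/5×1/6² = 4/5
CG = +√(4/5) = +0.894427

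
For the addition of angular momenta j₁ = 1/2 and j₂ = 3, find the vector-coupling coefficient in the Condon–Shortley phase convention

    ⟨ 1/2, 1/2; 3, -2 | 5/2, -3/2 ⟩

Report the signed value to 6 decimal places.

triangle: 1!·0!·5!/7! = 120/5040
(j±m)!: 1!·0!·1!·5!·1!·4! = 2880
prefactor² = (2J+1)·Δ·N² = 2880/7
  k=0: +1/(0!·1!·0!·1!·0!·4!) = 1/24
Σ = 1/24  ⇒  CG² = 2880/7·1/24² = 5/7
CG = +√(5/7) = +0.845154

+0.845154  (= +√(5/7))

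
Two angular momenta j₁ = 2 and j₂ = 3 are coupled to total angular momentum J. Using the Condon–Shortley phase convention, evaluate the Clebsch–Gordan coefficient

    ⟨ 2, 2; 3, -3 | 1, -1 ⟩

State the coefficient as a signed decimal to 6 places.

√[3·4!0!2!/7! · 4!0!0!6!0!2!] = √(6912/7)
  +(−1)^0/∏(0,4,0,0,0,2)! = 1/48  (running 1/48)
⟨..|..⟩ = √(6912/7)·(1/48) = +0.654654

+0.654654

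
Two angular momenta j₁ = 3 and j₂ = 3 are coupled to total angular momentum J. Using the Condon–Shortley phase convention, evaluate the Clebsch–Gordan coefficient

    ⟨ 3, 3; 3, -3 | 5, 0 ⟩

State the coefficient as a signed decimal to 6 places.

j₁+j₂−J=1  J+j₁−j₂=5  J−j₁+j₂=5  j₁+j₂+J+1=12
(j₁±m₁, j₂±m₂, J±M) = (6,0,0,6,5,5)
P² = 17280000/7
sum k=0..0:
  [0] +1/14400 = 1/14400
S = 1/14400
C² = P²·S² = 1/84 ; C = +0.109109

+√(1/84) ≈ +0.109109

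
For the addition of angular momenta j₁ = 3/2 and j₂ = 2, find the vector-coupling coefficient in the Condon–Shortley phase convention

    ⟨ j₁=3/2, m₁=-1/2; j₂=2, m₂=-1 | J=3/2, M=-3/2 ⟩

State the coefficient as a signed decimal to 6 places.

triangle: 2!×1!×2!/6! = 4/720
(j±m)!: 1!×2!×1!×3!×0!×3! = 72
prefactor² = (2J+1)×Δ×N² = 8/5
  k=1: −1/(1!×1!×1!×0!×0!×2!) = -1/2
Σ = -1/2  ⇒  CG² = 8/5×(-1/2)² = 2/5
CG = −√(2/5) = -0.632456

−√(2/5) = -0.632456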